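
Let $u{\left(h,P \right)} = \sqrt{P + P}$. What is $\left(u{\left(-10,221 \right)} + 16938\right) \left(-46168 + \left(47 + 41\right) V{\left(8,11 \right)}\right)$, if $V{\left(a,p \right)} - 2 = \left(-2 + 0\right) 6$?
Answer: $-796899024 - 47048 \sqrt{442} \approx -7.9789 \cdot 10^{8}$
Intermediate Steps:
$V{\left(a,p \right)} = -10$ ($V{\left(a,p \right)} = 2 + \left(-2 + 0\right) 6 = 2 - 12 = -10$)
$u{\left(h,P \right)} = \sqrt{2} \sqrt{P}$ ($u{\left(h,P \right)} = \sqrt{2 P} = \sqrt{2} \sqrt{P}$)
$\left(u{\left(-10,221 \right)} + 16938\right) \left(-46168 + \left(47 + 41\right) V{\left(8,11 \right)}\right) = \left(\sqrt{2} \sqrt{221} + 16938\right) \left(-46168 + \left(47 + 41\right) \left(-10\right)\right) = \left(\sqrt{442} + 16938\right) \left(-46168 + 88 \left(-10\right)\right) = \left(16938 + \sqrt{442}\right) \left(-46168 - 880\right) = \left(16938 + \sqrt{442}\right) \left(-47048\right) = -796899024 - 47048 \sqrt{442}$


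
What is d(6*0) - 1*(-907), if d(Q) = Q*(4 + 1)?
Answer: 907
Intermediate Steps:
d(Q) = 5*Q (d(Q) = Q*5 = 5*Q)
d(6*0) - 1*(-907) = 5*(6*0) - 1*(-907) = 5*0 + 907 = 0 + 907 = 907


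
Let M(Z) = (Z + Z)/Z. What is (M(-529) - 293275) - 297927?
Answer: -591200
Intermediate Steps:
M(Z) = 2 (M(Z) = (2*Z)/Z = 2)
(M(-529) - 293275) - 297927 = (2 - 293275) - 297927 = -293273 - 297927 = -591200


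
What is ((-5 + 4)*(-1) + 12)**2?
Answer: 169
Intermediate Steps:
((-5 + 4)*(-1) + 12)**2 = (-1*(-1) + 12)**2 = (1 + 12)**2 = 13**2 = 169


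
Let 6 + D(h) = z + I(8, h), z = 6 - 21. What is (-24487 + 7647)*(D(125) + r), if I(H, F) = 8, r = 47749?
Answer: -803874240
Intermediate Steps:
z = -15
D(h) = -13 (D(h) = -6 + (-15 + 8) = -6 - 7 = -13)
(-24487 + 7647)*(D(125) + r) = (-24487 + 7647)*(-13 + 47749) = -16840*47736 = -803874240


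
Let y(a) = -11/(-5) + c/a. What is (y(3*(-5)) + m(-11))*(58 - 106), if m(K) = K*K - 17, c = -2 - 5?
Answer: -5120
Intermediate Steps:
c = -7
m(K) = -17 + K² (m(K) = K² - 17 = -17 + K²)
y(a) = 11/5 - 7/a (y(a) = -11/(-5) - 7/a = -11*(-⅕) - 7/a = 11/5 - 7/a)
(y(3*(-5)) + m(-11))*(58 - 106) = ((11/5 - 7/(3*(-5))) + (-17 + (-11)²))*(58 - 106) = ((11/5 - 7/(-15)) + (-17 + 121))*(-48) = ((11/5 - 7*(-1/15)) + 104)*(-48) = ((11/5 + 7/15) + 104)*(-48) = (8/3 + 104)*(-48) = (320/3)*(-48) = -5120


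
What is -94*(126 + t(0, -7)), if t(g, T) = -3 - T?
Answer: -12220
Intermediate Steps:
-94*(126 + t(0, -7)) = -94*(126 + (-3 - 1*(-7))) = -94*(126 + (-3 + 7)) = -94*(126 + 4) = -94*130 = -12220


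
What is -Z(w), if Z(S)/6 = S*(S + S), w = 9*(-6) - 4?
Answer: -40368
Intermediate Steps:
w = -58 (w = -54 - 4 = -58)
Z(S) = 12*S**2 (Z(S) = 6*(S*(S + S)) = 6*(S*(2*S)) = 6*(2*S**2) = 12*S**2)
-Z(w) = -12*(-58)**2 = -12*3364 = -1*40368 = -40368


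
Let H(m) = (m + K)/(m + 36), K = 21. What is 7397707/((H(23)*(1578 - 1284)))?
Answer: 436464713/12936 ≈ 33740.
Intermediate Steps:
H(m) = (21 + m)/(36 + m) (H(m) = (m + 21)/(m + 36) = (21 + m)/(36 + m))
7397707/((H(23)*(1578 - 1284))) = 7397707/((((21 + 23)/(36 + 23))*(1578 - 1284))) = 7397707/(((44/59)*294)) = 7397707/(12936/59) = 7397707*(59/12936) = 436464713/12936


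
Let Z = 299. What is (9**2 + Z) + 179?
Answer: 559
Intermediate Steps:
(9**2 + Z) + 179 = (9**2 + 299) + 179 = (81 + 299) + 179 = 380 + 179 = 559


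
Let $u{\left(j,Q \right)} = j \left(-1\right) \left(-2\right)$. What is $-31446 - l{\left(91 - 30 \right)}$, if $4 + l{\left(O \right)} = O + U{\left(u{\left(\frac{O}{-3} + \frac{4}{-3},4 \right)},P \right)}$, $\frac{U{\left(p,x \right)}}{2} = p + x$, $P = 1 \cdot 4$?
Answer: $- \frac{94273}{3} \approx -31424.0$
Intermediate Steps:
$u{\left(j,Q \right)} = 2 j$ ($u{\left(j,Q \right)} = - j \left(-2\right) = 2 j$)
$P = 4$
$U{\left(p,x \right)} = 2 p + 2 x$ ($U{\left(p,x \right)} = 2 \left(p + x\right) = 2 p + 2 x$)
$l{\left(O \right)} = - \frac{4}{3} - \frac{O}{3}$ ($l{\left(O \right)} = -4 + \left(O + \left(2 \cdot 2 \left(\frac{O}{-3} + \frac{4}{-3}\right) + 2 \cdot 4\right)\right) = -4 + \left(O + \left(2 \cdot 2 \left(O \left(- \frac{1}{3}\right) + 4 \left(- \frac{1}{3}\right)\right) + 8\right)\right) = -4 + \left(O + \left(2 \cdot 2 \left(- \frac{O}{3} - \frac{4}{3}\right) + 8\right)\right) = -4 + \left(O + \left(2 \cdot 2 \left(- \frac{4}{3} - \frac{O}{3}\right) + 8\right)\right) = -4 + \left(O + \left(2 \left(- \frac{8}{3} - \frac{2 O}{3}\right) + 8\right)\right) = -4 + \left(O + \left(\left(- \frac{16}{3} - \frac{4 O}{3}\right) + 8\right)\right) = -4 + \left(O - \left(- \frac{8}{3} + \frac{4 O}{3}\right)\right) = -4 - \left(- \frac{8}{3} + \frac{O}{3}\right) = - \frac{4}{3} - \frac{O}{3}$)
$-31446 - l{\left(91 - 30 \right)} = -31446 - \left(- \frac{4}{3} - \frac{91 - 30}{3}\right) = -31446 - \left(- \frac{4}{3} - \frac{61}{3}\right) = -31446 - - \frac{65}{3} = -31446 + \frac{65}{3} = - \frac{94273}{3}$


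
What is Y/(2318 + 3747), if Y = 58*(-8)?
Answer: -464/6065 ≈ -0.076504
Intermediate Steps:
Y = -464
Y/(2318 + 3747) = -464/(2318 + 3747) = -464/6065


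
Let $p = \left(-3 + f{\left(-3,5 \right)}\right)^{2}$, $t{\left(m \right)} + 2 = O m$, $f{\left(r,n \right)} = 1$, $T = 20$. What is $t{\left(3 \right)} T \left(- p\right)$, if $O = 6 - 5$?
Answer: $-80$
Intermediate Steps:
$O = 1$
$t{\left(m \right)} = -2 + m$ ($t{\left(m \right)} = -2 + 1 m = -2 + m$)
$p = 4$ ($p = \left(-3 + 1\right)^{2} = \left(-2\right)^{2} = 4$)
$t{\left(3 \right)} T \left(- p\right) = \left(-2 + 3\right) 20 \left(\left(-1\right) 4\right) = 1 \cdot 20 \left(-4\right) = 20 \left(-4\right) = -80$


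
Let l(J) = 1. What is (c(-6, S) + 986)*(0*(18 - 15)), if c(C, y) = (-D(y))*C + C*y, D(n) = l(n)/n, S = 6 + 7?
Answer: 0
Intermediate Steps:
S = 13
D(n) = 1/n
c(C, y) = C*y - C/y (c(C, y) = (-1/y)*C + C*y = -C/y + C*y = C*y - C/y)
(c(-6, S) + 986)*(0*(18 - 15)) = ((-6*13 - 1*(-6)/13) + 986)*(0*(18 - 15)) = ((-78 - 1*(-6)*1/13) + 986)*(0*3) = ((-78 + 6/13) + 986)*0 = (-1008/13 + 986)*0 = (11810/13)*0 = 0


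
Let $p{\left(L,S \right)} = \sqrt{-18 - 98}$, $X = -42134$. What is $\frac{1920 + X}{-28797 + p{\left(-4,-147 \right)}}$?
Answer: $\frac{39932502}{28595425} + \frac{80428 i \sqrt{29}}{829267325} \approx 1.3965 + 0.00052229 i$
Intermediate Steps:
$p{\left(L,S \right)} = 2 i \sqrt{29}$ ($p{\left(L,S \right)} = \sqrt{-116} = 2 i \sqrt{29}$)
$\frac{1920 + X}{-28797 + p{\left(-4,-147 \right)}} = \frac{1920 - 42134}{-28797 + 2 i \sqrt{29}} = - \frac{40214}{-28797 + 2 i \sqrt{29}}$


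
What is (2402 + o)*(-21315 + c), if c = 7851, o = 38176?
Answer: -546342192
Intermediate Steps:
(2402 + o)*(-21315 + c) = (2402 + 38176)*(-21315 + 7851) = 40578*(-13464) = -546342192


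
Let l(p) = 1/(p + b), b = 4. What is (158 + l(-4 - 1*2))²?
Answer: 99225/4 ≈ 24806.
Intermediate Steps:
l(p) = 1/(4 + p) (l(p) = 1/(p + 4) = 1/(4 + p))
(158 + l(-4 - 1*2))² = (158 + 1/(4 + (-4 - 1*2)))² = (158 + 1/(4 + (-4 - 2)))² = (158 + 1/(4 - 6))² = (158 + 1/(-2))² = (158 - ½)² = (315/2)² = 99225/4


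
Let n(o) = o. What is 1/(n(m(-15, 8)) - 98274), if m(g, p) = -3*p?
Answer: -1/98298 ≈ -1.0173e-5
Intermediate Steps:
1/(n(m(-15, 8)) - 98274) = 1/(-3*8 - 98274) = 1/(-24 - 98274) = 1/(-98298) = -1/98298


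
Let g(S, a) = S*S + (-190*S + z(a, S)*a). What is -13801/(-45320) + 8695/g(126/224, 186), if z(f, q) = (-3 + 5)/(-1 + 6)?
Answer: -503825381437/1865507160 ≈ -270.07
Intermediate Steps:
z(f, q) = ⅖ (z(f, q) = 2/5 = 2*(⅕) = ⅖)
g(S, a) = S² - 190*S + 2*a/5 (g(S, a) = S*S + (-190*S + 2*a/5) = S² + (-190*S + 2*a/5) = S² - 190*S + 2*a/5)
-13801/(-45320) + 8695/g(126/224, 186) = -13801/(-45320) + 8695/((126/224)² - 23940/224 + (⅖)*186) = -13801*(-1/45320) + 8695/((126*(1/224))² - 23940/224 + 372/5) = 13801/45320 + 8695/((9/16)² - 190*9/16 + 372/5) = 13801/45320 + 8695/(81/256 - 855/8 + 372/5) = 13801/45320 + 8695/(-41163/1280) = 13801/45320 + 8695*(-1280/41163) = 13801/45320 - 11129600/41163 = -503825381437/1865507160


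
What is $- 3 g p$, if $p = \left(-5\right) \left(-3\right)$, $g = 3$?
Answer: $-135$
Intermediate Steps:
$p = 15$
$- 3 g p = \left(-3\right) 3 \cdot 15 = \left(-9\right) 15 = -135$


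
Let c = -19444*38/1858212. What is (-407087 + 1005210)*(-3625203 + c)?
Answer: -1007298414349265171/464553 ≈ -2.1683e+12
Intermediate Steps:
c = -184718/464553 (c = -738872*1/1858212 = -184718/464553 ≈ -0.39763)
(-407087 + 1005210)*(-3625203 + c) = (-407087 + 1005210)*(-3625203 - 184718/464553) = 598123*(-1684099113977/464553) = -1007298414349265171/464553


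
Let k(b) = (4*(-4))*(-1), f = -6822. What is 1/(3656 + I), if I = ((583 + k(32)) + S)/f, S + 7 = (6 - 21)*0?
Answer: 3411/12470320 ≈ 0.00027353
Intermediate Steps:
S = -7 (S = -7 + (6 - 21)*0 = -7 - 15*0 = -7 + 0 = -7)
k(b) = 16 (k(b) = -16*(-1) = 16)
I = -296/3411 (I = ((583 + 16) - 7)/(-6822) = (599 - 7)*(-1/6822) = 592*(-1/6822) = -296/3411 ≈ -0.086778)
1/(3656 + I) = 1/(3656 - 296/3411) = 1/(12470320/3411) = 3411/12470320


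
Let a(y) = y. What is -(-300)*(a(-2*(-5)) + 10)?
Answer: 6000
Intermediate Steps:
-(-300)*(a(-2*(-5)) + 10) = -(-300)*(-2*(-5) + 10) = -(-300)*(10 + 10) = -(-300)*20 = -30*(-200) = 6000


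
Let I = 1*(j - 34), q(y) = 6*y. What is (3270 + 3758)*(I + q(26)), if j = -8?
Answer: 801192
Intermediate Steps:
I = -42 (I = 1*(-8 - 34) = 1*(-42) = -42)
(3270 + 3758)*(I + q(26)) = (3270 + 3758)*(-42 + 6*26) = 7028*(-42 + 156) = 7028*114 = 801192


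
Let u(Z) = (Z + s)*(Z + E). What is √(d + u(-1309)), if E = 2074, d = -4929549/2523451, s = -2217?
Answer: I*√7153879979983389/51499 ≈ 1642.4*I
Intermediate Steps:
d = -4929549/2523451 (d = -4929549*1/2523451 = -4929549/2523451 ≈ -1.9535)
u(Z) = (-2217 + Z)*(2074 + Z) (u(Z) = (Z - 2217)*(Z + 2074) = (-2217 + Z)*(2074 + Z))
√(d + u(-1309)) = √(-4929549/2523451 + (-4598058 + (-1309)² - 143*(-1309))) = √(-4929549/2523451 + (-4598058 + 1713481 + 187187)) = √(-4929549/2523451 - 2697390) = √(-6806736422439/2523451) = I*√7153879979983389/51499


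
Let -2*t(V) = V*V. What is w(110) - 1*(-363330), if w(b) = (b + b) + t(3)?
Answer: 727091/2 ≈ 3.6355e+5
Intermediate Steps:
t(V) = -V²/2 (t(V) = -V*V/2 = -V²/2)
w(b) = -9/2 + 2*b (w(b) = (b + b) - ½*3² = 2*b - ½*9 = 2*b - 9/2 = -9/2 + 2*b)
w(110) - 1*(-363330) = (-9/2 + 2*110) - 1*(-363330) = (-9/2 + 220) + 363330 = 431/2 + 363330 = 727091/2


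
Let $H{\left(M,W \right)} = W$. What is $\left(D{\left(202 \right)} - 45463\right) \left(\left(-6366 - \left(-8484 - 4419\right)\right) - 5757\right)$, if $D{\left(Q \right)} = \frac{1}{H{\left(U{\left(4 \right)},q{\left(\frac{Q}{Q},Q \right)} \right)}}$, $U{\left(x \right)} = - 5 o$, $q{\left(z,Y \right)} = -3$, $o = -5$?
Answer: $-35461400$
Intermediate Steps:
$U{\left(x \right)} = 25$ ($U{\left(x \right)} = \left(-5\right) \left(-5\right) = 25$)
$D{\left(Q \right)} = - \frac{1}{3}$ ($D{\left(Q \right)} = \frac{1}{-3} = - \frac{1}{3}$)
$\left(D{\left(202 \right)} - 45463\right) \left(\left(-6366 - \left(-8484 - 4419\right)\right) - 5757\right) = \left(- \frac{1}{3} - 45463\right) \left(\left(-6366 - \left(-8484 - 4419\right)\right) - 5757\right) = - \frac{136390 \left(\left(-6366 - \left(-8484 - 4419\right)\right) - 5757\right)}{3} = - \frac{136390 \left(\left(-6366 - -12903\right) - 5757\right)}{3} = - \frac{136390 \left(\left(-6366 + 12903\right) - 5757\right)}{3} = - \frac{136390 \left(6537 - 5757\right)}{3} = \left(- \frac{136390}{3}\right) 780 = -35461400$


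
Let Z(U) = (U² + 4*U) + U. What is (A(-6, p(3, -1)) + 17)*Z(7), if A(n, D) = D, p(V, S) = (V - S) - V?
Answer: 1512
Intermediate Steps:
p(V, S) = -S
Z(U) = U² + 5*U
(A(-6, p(3, -1)) + 17)*Z(7) = (-1*(-1) + 17)*(7*(5 + 7)) = (1 + 17)*(7*12) = 18*84 = 1512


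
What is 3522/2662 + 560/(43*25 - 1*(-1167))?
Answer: 2346761/1492051 ≈ 1.5728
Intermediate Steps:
3522/2662 + 560/(43*25 - 1*(-1167)) = 3522*(1/2662) + 560/(1075 + 1167) = 1761/1331 + 560/2242 = 1761/1331 + 560*(1/2242) = 1761/1331 + 280/1121 = 2346761/1492051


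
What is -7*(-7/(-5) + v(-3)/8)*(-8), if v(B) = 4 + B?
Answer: 427/5 ≈ 85.400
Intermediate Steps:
-7*(-7/(-5) + v(-3)/8)*(-8) = -7*(-7/(-5) + (4 - 3)/8)*(-8) = -7*(-7*(-1/5) + 1*(1/8))*(-8) = -7*(7/5 + 1/8)*(-8) = -7*61/40*(-8) = -427/40*(-8) = 427/5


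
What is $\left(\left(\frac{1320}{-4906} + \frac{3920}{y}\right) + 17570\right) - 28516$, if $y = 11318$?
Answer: $- \frac{13813283782}{1261957} \approx -10946.0$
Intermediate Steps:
$\left(\left(\frac{1320}{-4906} + \frac{3920}{y}\right) + 17570\right) - 28516 = \left(\left(\frac{1320}{-4906} + \frac{3920}{11318}\right) + 17570\right) - 28516 = \left(\left(1320 \left(- \frac{1}{4906}\right) + 3920 \cdot \frac{1}{11318}\right) + 17570\right) - 28516 = \left(\left(- \frac{60}{223} + \frac{1960}{5659}\right) + 17570\right) - 28516 = \left(\frac{97540}{1261957} + 17570\right) - 28516 = \frac{22172682030}{1261957} - 28516 = - \frac{13813283782}{1261957}$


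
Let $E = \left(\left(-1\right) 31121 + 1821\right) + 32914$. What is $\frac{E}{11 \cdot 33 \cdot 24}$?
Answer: $\frac{1807}{4356} \approx 0.41483$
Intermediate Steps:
$E = 3614$ ($E = \left(-31121 + 1821\right) + 32914 = -29300 + 32914 = 3614$)
$\frac{E}{11 \cdot 33 \cdot 24} = \frac{3614}{11 \cdot 33 \cdot 24} = \frac{3614}{363 \cdot 24} = \frac{3614}{8712} = 3614 \cdot \frac{1}{8712} = \frac{1807}{4356}$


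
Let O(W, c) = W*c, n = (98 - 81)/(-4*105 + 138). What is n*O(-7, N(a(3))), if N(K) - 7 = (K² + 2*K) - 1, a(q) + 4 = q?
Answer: 595/282 ≈ 2.1099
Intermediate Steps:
a(q) = -4 + q
n = -17/282 (n = 17/(-420 + 138) = 17/(-282) = 17*(-1/282) = -17/282 ≈ -0.060284)
N(K) = 6 + K² + 2*K (N(K) = 7 + ((K² + 2*K) - 1) = 7 + (-1 + K² + 2*K) = 6 + K² + 2*K)
n*O(-7, N(a(3))) = -(-119)*(6 + (-4 + 3)² + 2*(-4 + 3))/282 = -(-119)*(6 + (-1)² + 2*(-1))/282 = -(-119)*(6 + 1 - 2)/282 = -(-119)*5/282 = -17/282*(-35) = 595/282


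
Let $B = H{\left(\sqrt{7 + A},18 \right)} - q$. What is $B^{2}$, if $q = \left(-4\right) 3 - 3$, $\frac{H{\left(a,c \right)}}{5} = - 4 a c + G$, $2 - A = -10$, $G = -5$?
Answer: $2462500 + 7200 \sqrt{19} \approx 2.4939 \cdot 10^{6}$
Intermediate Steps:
$A = 12$ ($A = 2 - -10 = 2 + 10 = 12$)
$H{\left(a,c \right)} = -25 - 20 a c$ ($H{\left(a,c \right)} = 5 \left(- 4 a c - 5\right) = 5 \left(-5 - 4 a c\right) = -25 - 20 a c$)
$q = -15$ ($q = -12 - 3 = -15$)
$B = -10 - 360 \sqrt{19}$ ($B = \left(-25 - 20 \sqrt{7 + 12} \cdot 18\right) - -15 = \left(-25 - 20 \sqrt{19} \cdot 18\right) + 15 = \left(-25 - 360 \sqrt{19}\right) + 15 = -10 - 360 \sqrt{19} \approx -1579.2$)
$B^{2} = \left(-10 - 360 \sqrt{19}\right)^{2}$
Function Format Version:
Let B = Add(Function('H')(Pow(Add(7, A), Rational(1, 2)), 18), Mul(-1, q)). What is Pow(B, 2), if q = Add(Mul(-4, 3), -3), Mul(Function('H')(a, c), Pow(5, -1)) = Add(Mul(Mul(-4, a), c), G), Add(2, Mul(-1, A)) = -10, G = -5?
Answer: Add(2462500, Mul(7200, Pow(19, Rational(1, 2)))) ≈ 2.4939e+6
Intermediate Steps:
A = 12 (A = Add(2, Mul(-1, -10)) = Add(2, 10) = 12)
Function('H')(a, c) = Add(-25, Mul(-20, a, c)) (Function('H')(a, c) = Mul(5, Add(Mul(Mul(-4, a), c), -5)) = Mul(5, Add(Mul(-4, a, c), -5)) = Mul(5, Add(-5, Mul(-4, a, c))) = Add(-25, Mul(-20, a, c)))
q = -15 (q = Add(-12, -3) = -15)
B = Add(-10, Mul(-360, Pow(19, Rational(1, 2)))) (B = Add(Add(-25, Mul(-20, Pow(Add(7, 12), Rational(1, 2)), 18)), Mul(-1, -15)) = Add(Add(-25, Mul(-20, Pow(19, Rational(1, 2)), 18)), 15) = Add(Add(-25, Mul(-360, Pow(19, Rational(1, 2)))), 15) = Add(-10, Mul(-360, Pow(19, Rational(1, 2)))) ≈ -1579.2)
Pow(B, 2) = Pow(Add(-10, Mul(-360, Pow(19, Rational(1, 2)))), 2)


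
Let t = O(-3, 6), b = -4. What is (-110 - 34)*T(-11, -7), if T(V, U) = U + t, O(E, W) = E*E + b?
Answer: 288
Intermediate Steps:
O(E, W) = -4 + E² (O(E, W) = E*E - 4 = E² - 4 = -4 + E²)
t = 5 (t = -4 + (-3)² = -4 + 9 = 5)
T(V, U) = 5 + U (T(V, U) = U + 5 = 5 + U)
(-110 - 34)*T(-11, -7) = (-110 - 34)*(5 - 7) = -144*(-2) = 288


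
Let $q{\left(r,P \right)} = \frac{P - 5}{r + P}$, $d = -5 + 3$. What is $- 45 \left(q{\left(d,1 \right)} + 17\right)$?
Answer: $-945$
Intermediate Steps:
$d = -2$
$q{\left(r,P \right)} = \frac{-5 + P}{P + r}$
$- 45 \left(q{\left(d,1 \right)} + 17\right) = - 45 \left(\frac{-5 + 1}{1 - 2} + 17\right) = - 45 \left(\frac{1}{-1} \left(-4\right) + 17\right) = - 45 \left(\left(-1\right) \left(-4\right) + 17\right) = - 45 \left(4 + 17\right) = \left(-45\right) 21 = -945$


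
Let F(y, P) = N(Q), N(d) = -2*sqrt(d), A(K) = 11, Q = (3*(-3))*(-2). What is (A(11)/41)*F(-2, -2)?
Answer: -66*sqrt(2)/41 ≈ -2.2765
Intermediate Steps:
Q = 18 (Q = -9*(-2) = 18)
F(y, P) = -6*sqrt(2)
(A(11)/41)*F(-2, -2) = (11/41)*(-6*sqrt(2)) = (11*(1/41))*(-6*sqrt(2)) = 11*(-6*sqrt(2))/41 = -66*sqrt(2)/41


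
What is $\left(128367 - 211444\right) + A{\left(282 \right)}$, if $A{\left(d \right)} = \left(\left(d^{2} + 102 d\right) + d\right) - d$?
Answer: $25211$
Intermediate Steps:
$A{\left(d \right)} = d^{2} + 102 d$ ($A{\left(d \right)} = \left(d^{2} + 103 d\right) - d = d^{2} + 102 d$)
$\left(128367 - 211444\right) + A{\left(282 \right)} = \left(128367 - 211444\right) + 282 \left(102 + 282\right) = -83077 + 282 \cdot 384 = -83077 + 108288 = 25211$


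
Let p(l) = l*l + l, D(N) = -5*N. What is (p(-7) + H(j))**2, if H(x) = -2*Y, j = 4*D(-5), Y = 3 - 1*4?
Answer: 1936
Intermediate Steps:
Y = -1 (Y = 3 - 4 = -1)
j = 100 (j = 4*(-5*(-5)) = 4*25 = 100)
p(l) = l + l**2 (p(l) = l**2 + l = l + l**2)
H(x) = 2 (H(x) = -2*(-1) = 2)
(p(-7) + H(j))**2 = (-7*(1 - 7) + 2)**2 = (-7*(-6) + 2)**2 = (42 + 2)**2 = 44**2 = 1936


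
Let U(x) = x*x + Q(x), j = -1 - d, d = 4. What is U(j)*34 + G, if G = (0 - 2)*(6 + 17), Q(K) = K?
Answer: 634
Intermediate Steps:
j = -5 (j = -1 - 1*4 = -1 - 4 = -5)
G = -46 (G = -2*23 = -46)
U(x) = x + x**2 (U(x) = x*x + x = x**2 + x = x + x**2)
U(j)*34 + G = -5*(1 - 5)*34 - 46 = -5*(-4)*34 - 46 = 20*34 - 46 = 680 - 46 = 634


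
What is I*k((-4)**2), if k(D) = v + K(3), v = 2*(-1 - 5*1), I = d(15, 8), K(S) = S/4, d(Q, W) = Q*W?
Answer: -1350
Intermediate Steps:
K(S) = S/4 (K(S) = S*(1/4) = S/4)
I = 120 (I = 15*8 = 120)
v = -12 (v = 2*(-1 - 5) = 2*(-6) = -12)
k(D) = -45/4 (k(D) = -12 + (1/4)*3 = -12 + 3/4 = -45/4)
I*k((-4)**2) = 120*(-45/4) = -1350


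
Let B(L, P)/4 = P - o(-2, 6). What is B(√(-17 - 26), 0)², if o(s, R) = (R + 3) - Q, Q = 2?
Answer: 784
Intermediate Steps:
o(s, R) = 1 + R (o(s, R) = (R + 3) - 1*2 = (3 + R) - 2 = 1 + R)
B(L, P) = -28 + 4*P (B(L, P) = 4*(P - (1 + 6)) = 4*(P - 1*7) = 4*(P - 7) = 4*(-7 + P) = -28 + 4*P)
B(√(-17 - 26), 0)² = (-28 + 4*0)² = (-28 + 0)² = (-28)² = 784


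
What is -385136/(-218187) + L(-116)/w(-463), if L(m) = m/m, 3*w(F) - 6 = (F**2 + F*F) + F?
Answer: 164947085777/93445346547 ≈ 1.7652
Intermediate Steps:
w(F) = 2 + F/3 + 2*F**2/3 (w(F) = 2 + ((F**2 + F*F) + F)/3 = 2 + ((F**2 + F**2) + F)/3 = 2 + (2*F**2 + F)/3 = 2 + (F + 2*F**2)/3 = 2 + (F/3 + 2*F**2/3) = 2 + F/3 + 2*F**2/3)
L(m) = 1
-385136/(-218187) + L(-116)/w(-463) = -385136/(-218187) + 1/(2 + (1/3)*(-463) + (2/3)*(-463)**2) = -385136*(-1/218187) + 1/(2 - 463/3 + (2/3)*214369) = 385136/218187 + 1/(2 - 463/3 + 428738/3) = 385136/218187 + 1/(428281/3) = 385136/218187 + 1*(3/428281) = 385136/218187 + 3/428281 = 164947085777/93445346547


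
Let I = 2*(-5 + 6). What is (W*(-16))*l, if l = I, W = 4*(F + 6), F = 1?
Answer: -896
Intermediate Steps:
I = 2 (I = 2*1 = 2)
W = 28 (W = 4*(1 + 6) = 4*7 = 28)
l = 2
(W*(-16))*l = (28*(-16))*2 = -448*2 = -896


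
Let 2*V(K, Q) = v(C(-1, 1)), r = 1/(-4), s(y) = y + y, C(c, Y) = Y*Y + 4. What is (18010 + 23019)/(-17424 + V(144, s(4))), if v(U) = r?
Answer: -328232/139393 ≈ -2.3547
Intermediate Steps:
C(c, Y) = 4 + Y² (C(c, Y) = Y² + 4 = 4 + Y²)
s(y) = 2*y
r = -¼ ≈ -0.25000
v(U) = -¼
V(K, Q) = -⅛ (V(K, Q) = (½)*(-¼) = -⅛)
(18010 + 23019)/(-17424 + V(144, s(4))) = (18010 + 23019)/(-17424 - ⅛) = 41029/(-139393/8) = 41029*(-8/139393) = -328232/139393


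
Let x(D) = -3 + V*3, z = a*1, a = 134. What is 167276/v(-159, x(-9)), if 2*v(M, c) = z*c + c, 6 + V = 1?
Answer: -167276/1215 ≈ -137.68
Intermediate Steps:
z = 134 (z = 134*1 = 134)
V = -5 (V = -6 + 1 = -5)
x(D) = -18 (x(D) = -3 - 5*3 = -3 - 15 = -18)
v(M, c) = 135*c/2 (v(M, c) = (134*c + c)/2 = (135*c)/2 = 135*c/2)
167276/v(-159, x(-9)) = 167276/(((135/2)*(-18))) = 167276/(-1215) = 167276*(-1/1215) = -167276/1215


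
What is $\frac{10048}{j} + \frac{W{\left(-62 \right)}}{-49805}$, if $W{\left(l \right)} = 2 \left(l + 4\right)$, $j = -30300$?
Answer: $- \frac{24846292}{75454575} \approx -0.32929$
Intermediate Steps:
$W{\left(l \right)} = 8 + 2 l$ ($W{\left(l \right)} = 2 \left(4 + l\right) = 8 + 2 l$)
$\frac{10048}{j} + \frac{W{\left(-62 \right)}}{-49805} = \frac{10048}{-30300} + \frac{8 + 2 \left(-62\right)}{-49805} = 10048 \left(- \frac{1}{30300}\right) + \left(8 - 124\right) \left(- \frac{1}{49805}\right) = - \frac{2512}{7575} - - \frac{116}{49805} = - \frac{2512}{7575} + \frac{116}{49805} = - \frac{24846292}{75454575}$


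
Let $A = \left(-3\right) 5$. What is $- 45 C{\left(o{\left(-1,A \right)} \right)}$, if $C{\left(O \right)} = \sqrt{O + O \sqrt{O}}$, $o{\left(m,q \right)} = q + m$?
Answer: $- 180 \sqrt{-1 - 4 i} \approx -224.93 + 288.09 i$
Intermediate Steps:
$A = -15$
$o{\left(m,q \right)} = m + q$
$C{\left(O \right)} = \sqrt{O + O^{\frac{3}{2}}}$
$- 45 C{\left(o{\left(-1,A \right)} \right)} = - 45 \sqrt{\left(-1 - 15\right) + \left(-1 - 15\right)^{\frac{3}{2}}} = - 45 \sqrt{-16 + \left(-16\right)^{\frac{3}{2}}} = - 45 \sqrt{-16 - 64 i}$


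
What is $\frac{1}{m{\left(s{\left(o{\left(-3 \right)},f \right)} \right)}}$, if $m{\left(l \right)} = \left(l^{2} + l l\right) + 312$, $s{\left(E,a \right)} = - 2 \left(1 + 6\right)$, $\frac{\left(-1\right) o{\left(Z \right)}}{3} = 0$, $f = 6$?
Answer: $\frac{1}{704} \approx 0.0014205$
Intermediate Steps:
$o{\left(Z \right)} = 0$ ($o{\left(Z \right)} = \left(-3\right) 0 = 0$)
$s{\left(E,a \right)} = -14$ ($s{\left(E,a \right)} = \left(-2\right) 7 = -14$)
$m{\left(l \right)} = 312 + 2 l^{2}$ ($m{\left(l \right)} = \left(l^{2} + l^{2}\right) + 312 = 2 l^{2} + 312 = 312 + 2 l^{2}$)
$\frac{1}{m{\left(s{\left(o{\left(-3 \right)},f \right)} \right)}} = \frac{1}{312 + 2 \left(-14\right)^{2}} = \frac{1}{312 + 2 \cdot 196} = \frac{1}{312 + 392} = \frac{1}{704}$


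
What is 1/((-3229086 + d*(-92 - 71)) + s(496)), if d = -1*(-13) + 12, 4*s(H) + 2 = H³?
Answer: 2/54545645 ≈ 3.6667e-8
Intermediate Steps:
s(H) = -½ + H³/4
d = 25 (d = 13 + 12 = 25)
1/((-3229086 + d*(-92 - 71)) + s(496)) = 1/((-3229086 + 25*(-92 - 71)) + (-½ + (¼)*496³)) = 1/((-3229086 + 25*(-163)) + (-½ + (¼)*122023936)) = 1/((-3229086 - 4075) + (-½ + 30505984)) = 1/(-3233161 + 61011967/2) = 1/(54545645/2) = 2/54545645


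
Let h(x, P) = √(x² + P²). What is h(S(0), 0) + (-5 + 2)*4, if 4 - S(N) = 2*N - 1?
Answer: -7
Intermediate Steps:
S(N) = 5 - 2*N (S(N) = 4 - (2*N - 1) = 4 - (-1 + 2*N) = 4 + (1 - 2*N) = 5 - 2*N)
h(x, P) = √(P² + x²)
h(S(0), 0) + (-5 + 2)*4 = √(0² + (5 - 2*0)²) + (-5 + 2)*4 = √(0 + (5 + 0)²) - 3*4 = √(0 + 5²) - 12 = √(0 + 25) - 12 = √25 - 12 = 5 - 12 = -7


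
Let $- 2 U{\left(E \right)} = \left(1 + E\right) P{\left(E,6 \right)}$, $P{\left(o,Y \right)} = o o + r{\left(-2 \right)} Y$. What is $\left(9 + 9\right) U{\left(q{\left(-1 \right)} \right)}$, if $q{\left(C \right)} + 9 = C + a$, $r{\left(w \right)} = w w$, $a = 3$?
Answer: $3942$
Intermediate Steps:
$r{\left(w \right)} = w^{2}$
$P{\left(o,Y \right)} = o^{2} + 4 Y$ ($P{\left(o,Y \right)} = o o + \left(-2\right)^{2} Y = o^{2} + 4 Y$)
$q{\left(C \right)} = -6 + C$ ($q{\left(C \right)} = -9 + \left(C + 3\right) = -9 + \left(3 + C\right) = -6 + C$)
$U{\left(E \right)} = - \frac{\left(1 + E\right) \left(24 + E^{2}\right)}{2}$ ($U{\left(E \right)} = - \frac{\left(1 + E\right) \left(E^{2} + 4 \cdot 6\right)}{2} = - \frac{\left(1 + E\right) \left(E^{2} + 24\right)}{2} = - \frac{\left(1 + E\right) \left(24 + E^{2}\right)}{2}$)
$\left(9 + 9\right) U{\left(q{\left(-1 \right)} \right)} = \left(9 + 9\right) \left(- \frac{\left(1 - 7\right) \left(24 + \left(-6 - 1\right)^{2}\right)}{2}\right) = 18 \left(- \frac{\left(1 - 7\right) \left(24 + \left(-7\right)^{2}\right)}{2}\right) = 18 \left(\left(- \frac{1}{2}\right) \left(-6\right) \left(24 + 49\right)\right) = 18 \left(\left(- \frac{1}{2}\right) \left(-6\right) 73\right) = 18 \cdot 219 = 3942$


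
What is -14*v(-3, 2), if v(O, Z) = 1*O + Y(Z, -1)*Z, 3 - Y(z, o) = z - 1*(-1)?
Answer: 42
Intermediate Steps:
Y(z, o) = 2 - z (Y(z, o) = 3 - (z - 1*(-1)) = 3 - (z + 1) = 3 - (1 + z) = 3 + (-1 - z) = 2 - z)
v(O, Z) = O + Z*(2 - Z) (v(O, Z) = 1*O + (2 - Z)*Z = O + Z*(2 - Z))
-14*v(-3, 2) = -14*(-3 - 1*2*(-2 + 2)) = -14*(-3 - 1*2*0) = -14*(-3 + 0) = -14*(-3) = 42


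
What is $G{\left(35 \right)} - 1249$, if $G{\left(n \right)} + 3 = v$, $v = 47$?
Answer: $-1205$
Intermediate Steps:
$G{\left(n \right)} = 44$ ($G{\left(n \right)} = -3 + 47 = 44$)
$G{\left(35 \right)} - 1249 = 44 - 1249 = -1205$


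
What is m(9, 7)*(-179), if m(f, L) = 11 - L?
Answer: -716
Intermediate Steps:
m(9, 7)*(-179) = (11 - 1*7)*(-179) = (11 - 7)*(-179) = 4*(-179) = -716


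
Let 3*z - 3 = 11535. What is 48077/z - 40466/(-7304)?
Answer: 126696661/7022796 ≈ 18.041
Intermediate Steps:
z = 3846 (z = 1 + (1/3)*11535 = 1 + 3845 = 3846)
48077/z - 40466/(-7304) = 48077/3846 - 40466/(-7304) = 48077*(1/3846) - 40466*(-1/7304) = 48077/3846 + 20233/3652 = 126696661/7022796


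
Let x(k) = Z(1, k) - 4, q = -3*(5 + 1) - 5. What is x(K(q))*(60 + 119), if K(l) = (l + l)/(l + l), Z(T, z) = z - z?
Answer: -716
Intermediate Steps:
q = -23 (q = -3*6 - 5 = -18 - 5 = -23)
Z(T, z) = 0
K(l) = 1 (K(l) = (2*l)/((2*l)) = (2*l)*(1/(2*l)) = 1)
x(k) = -4 (x(k) = 0 - 4 = -4)
x(K(q))*(60 + 119) = -4*(60 + 119) = -4*179 = -716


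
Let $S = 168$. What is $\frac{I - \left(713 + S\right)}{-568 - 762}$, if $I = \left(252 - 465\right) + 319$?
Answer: $\frac{155}{266} \approx 0.58271$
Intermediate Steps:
$I = 106$ ($I = -213 + 319 = 106$)
$\frac{I - \left(713 + S\right)}{-568 - 762} = \frac{106 - 881}{-568 - 762} = \frac{106 - 881}{-1330} = \left(-775\right) \left(- \frac{1}{1330}\right) = \frac{155}{266}$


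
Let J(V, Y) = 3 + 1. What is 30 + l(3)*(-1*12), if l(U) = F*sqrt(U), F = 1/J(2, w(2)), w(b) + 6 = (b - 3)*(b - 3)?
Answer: 30 - 3*sqrt(3) ≈ 24.804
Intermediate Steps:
w(b) = -6 + (-3 + b)**2 (w(b) = -6 + (b - 3)*(b - 3) = -6 + (-3 + b)*(-3 + b) = -6 + (-3 + b)**2)
J(V, Y) = 4
F = 1/4 ≈ 0.25000
l(U) = sqrt(U)/4
30 + l(3)*(-1*12) = 30 + (sqrt(3)/4)*(-1*12) = 30 + (sqrt(3)/4)*(-12) = 30 - 3*sqrt(3)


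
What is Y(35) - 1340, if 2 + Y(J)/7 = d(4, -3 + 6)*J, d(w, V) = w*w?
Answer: 2566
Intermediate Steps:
d(w, V) = w**2
Y(J) = -14 + 112*J (Y(J) = -14 + 7*(4**2*J) = -14 + 7*(16*J) = -14 + 112*J)
Y(35) - 1340 = (-14 + 112*35) - 1340 = (-14 + 3920) - 1340 = 3906 - 1340 = 2566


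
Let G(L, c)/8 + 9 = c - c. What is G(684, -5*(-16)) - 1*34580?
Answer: -34652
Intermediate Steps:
G(L, c) = -72 (G(L, c) = -72 + 8*(c - c) = -72 + 8*0 = -72 + 0 = -72)
G(684, -5*(-16)) - 1*34580 = -72 - 1*34580 = -72 - 34580 = -34652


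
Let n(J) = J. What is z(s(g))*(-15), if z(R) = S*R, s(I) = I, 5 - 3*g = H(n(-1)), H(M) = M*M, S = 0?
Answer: 0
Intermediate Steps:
H(M) = M²
g = 4/3 (g = 5/3 - ⅓*(-1)² = 5/3 - ⅓*1 = 5/3 - ⅓ = 4/3 ≈ 1.3333)
z(R) = 0 (z(R) = 0*R = 0)
z(s(g))*(-15) = 0*(-15) = 0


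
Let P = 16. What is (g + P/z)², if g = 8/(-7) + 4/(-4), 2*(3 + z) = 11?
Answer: 22201/1225 ≈ 18.123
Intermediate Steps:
z = 5/2 (z = -3 + (½)*11 = -3 + 11/2 = 5/2 ≈ 2.5000)
g = -15/7 (g = 8*(-⅐) + 4*(-¼) = -8/7 - 1 = -15/7 ≈ -2.1429)
(g + P/z)² = (-15/7 + 16/(5/2))² = (-15/7 + 16*(⅖))² = (-15/7 + 32/5)² = (149/35)² = 22201/1225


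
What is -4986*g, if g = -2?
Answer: 9972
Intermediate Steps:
-4986*g = -4986*(-2) = 9972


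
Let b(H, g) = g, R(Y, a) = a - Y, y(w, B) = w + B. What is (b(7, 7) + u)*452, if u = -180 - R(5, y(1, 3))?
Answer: -77744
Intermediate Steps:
y(w, B) = B + w
u = -179 (u = -180 - ((3 + 1) - 1*5) = -180 - (4 - 5) = -180 - 1*(-1) = -180 + 1 = -179)
(b(7, 7) + u)*452 = (7 - 179)*452 = -172*452 = -77744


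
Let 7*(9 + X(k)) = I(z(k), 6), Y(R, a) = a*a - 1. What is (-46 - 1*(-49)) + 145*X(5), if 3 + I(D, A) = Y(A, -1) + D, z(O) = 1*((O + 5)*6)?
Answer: -849/7 ≈ -121.29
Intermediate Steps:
Y(R, a) = -1 + a² (Y(R, a) = a² - 1 = -1 + a²)
z(O) = 30 + 6*O (z(O) = 1*((5 + O)*6) = 1*(30 + 6*O) = 30 + 6*O)
I(D, A) = -3 + D (I(D, A) = -3 + ((-1 + (-1)²) + D) = -3 + ((-1 + 1) + D) = -3 + (0 + D) = -3 + D)
X(k) = -36/7 + 6*k/7 (X(k) = -9 + (-3 + (30 + 6*k))/7 = -9 + (27 + 6*k)/7 = -9 + (27/7 + 6*k/7) = -36/7 + 6*k/7)
(-46 - 1*(-49)) + 145*X(5) = (-46 - 1*(-49)) + 145*(-36/7 + (6/7)*5) = (-46 + 49) + 145*(-36/7 + 30/7) = 3 + 145*(-6/7) = 3 - 870/7 = -849/7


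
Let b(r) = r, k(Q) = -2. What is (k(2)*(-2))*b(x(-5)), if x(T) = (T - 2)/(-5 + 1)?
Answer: 7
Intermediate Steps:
x(T) = 1/2 - T/4 (x(T) = (-2 + T)/(-4) = (-2 + T)*(-1/4) = 1/2 - T/4)
(k(2)*(-2))*b(x(-5)) = (-2*(-2))*(1/2 - 1/4*(-5)) = 4*(1/2 + 5/4) = 4*(7/4) = 7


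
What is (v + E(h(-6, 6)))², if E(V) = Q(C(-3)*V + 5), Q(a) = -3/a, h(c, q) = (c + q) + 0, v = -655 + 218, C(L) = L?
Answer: 4787344/25 ≈ 1.9149e+5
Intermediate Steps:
v = -437
h(c, q) = c + q
E(V) = -3/(5 - 3*V) (E(V) = -3/(-3*V + 5) = -3/(5 - 3*V))
(v + E(h(-6, 6)))² = (-437 + 3/(-5 + 3*(-6 + 6)))² = (-437 + 3/(-5 + 3*0))² = (-437 + 3/(-5 + 0))² = (-437 + 3/(-5))² = (-437 + 3*(-⅕))² = (-437 - ⅗)² = (-2188/5)² = 4787344/25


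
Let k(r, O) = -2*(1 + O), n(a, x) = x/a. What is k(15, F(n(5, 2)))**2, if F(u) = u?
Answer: 196/25 ≈ 7.8400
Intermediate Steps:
k(r, O) = -2 - 2*O
k(15, F(n(5, 2)))**2 = (-2 - 4/5)**2 = (-14/5)**2 = 196/25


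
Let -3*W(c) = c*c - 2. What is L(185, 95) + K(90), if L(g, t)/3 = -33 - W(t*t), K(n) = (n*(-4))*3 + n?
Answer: 81449534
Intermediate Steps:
K(n) = -11*n (K(n) = -4*n*3 + n = -12*n + n = -11*n)
W(c) = ⅔ - c²/3 (W(c) = -(c*c - 2)/3 = -(c² - 2)/3 = -(-2 + c²)/3 = ⅔ - c²/3)
L(g, t) = -101 + t⁴ (L(g, t) = 3*(-33 - (⅔ - t⁴/3)) = 3*(-33 + (-⅔ + t⁴/3)) = 3*(-101/3 + t⁴/3) = -101 + t⁴)
L(185, 95) + K(90) = (-101 + 95⁴) - 11*90 = (-101 + 81450625) - 990 = 81450524 - 990 = 81449534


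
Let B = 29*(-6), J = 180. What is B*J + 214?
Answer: -31106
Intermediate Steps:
B = -174
B*J + 214 = -174*180 + 214 = -31320 + 214 = -31106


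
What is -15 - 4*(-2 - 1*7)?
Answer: 21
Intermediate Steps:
-15 - 4*(-2 - 1*7) = -15 - 4*(-2 - 7) = -15 - 4*(-9) = -15 + 36 = 21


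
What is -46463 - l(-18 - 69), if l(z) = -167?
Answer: -46296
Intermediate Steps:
-46463 - l(-18 - 69) = -46463 - 1*(-167) = -46463 + 167 = -46296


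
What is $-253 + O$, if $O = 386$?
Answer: $133$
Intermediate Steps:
$-253 + O = -253 + 386 = 133$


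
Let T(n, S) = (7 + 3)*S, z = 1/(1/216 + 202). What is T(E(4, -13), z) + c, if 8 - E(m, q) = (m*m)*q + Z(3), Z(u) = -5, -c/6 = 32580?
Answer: -8529376680/43633 ≈ -1.9548e+5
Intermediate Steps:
c = -195480 (c = -6*32580 = -195480)
E(m, q) = 13 - q*m² (E(m, q) = 8 - ((m*m)*q - 5) = 8 - (m²*q - 5) = 8 - (q*m² - 5) = 8 - (-5 + q*m²) = 8 + (5 - q*m²) = 13 - q*m²)
z = 216/43633 (z = 1/(1/216 + 202) = 1/(43633/216) = 216/43633 ≈ 0.0049504)
T(n, S) = 10*S
T(E(4, -13), z) + c = 10*(216/43633) - 195480 = 2160/43633 - 195480 = -8529376680/43633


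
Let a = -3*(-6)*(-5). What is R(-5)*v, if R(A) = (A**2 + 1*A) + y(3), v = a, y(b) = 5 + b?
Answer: -2520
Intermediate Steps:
a = -90 (a = 18*(-5) = -90)
v = -90
R(A) = 8 + A + A**2 (R(A) = (A**2 + 1*A) + (5 + 3) = (A**2 + A) + 8 = (A + A**2) + 8 = 8 + A + A**2)
R(-5)*v = (8 - 5 + (-5)**2)*(-90) = (8 - 5 + 25)*(-90) = 28*(-90) = -2520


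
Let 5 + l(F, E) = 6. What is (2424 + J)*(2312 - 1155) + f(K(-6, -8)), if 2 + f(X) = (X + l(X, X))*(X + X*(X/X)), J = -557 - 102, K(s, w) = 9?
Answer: 2042283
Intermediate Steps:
J = -659
l(F, E) = 1 (l(F, E) = -5 + 6 = 1)
f(X) = -2 + 2*X*(1 + X) (f(X) = -2 + (X + 1)*(X + X*(X/X)) = -2 + (1 + X)*(X + X*1) = -2 + (1 + X)*(X + X) = -2 + (1 + X)*(2*X) = -2 + 2*X*(1 + X))
(2424 + J)*(2312 - 1155) + f(K(-6, -8)) = (2424 - 659)*(2312 - 1155) + (-2 + 2*9 + 2*9**2) = 1765*1157 + (-2 + 18 + 2*81) = 2042105 + (-2 + 18 + 162) = 2042105 + 178 = 2042283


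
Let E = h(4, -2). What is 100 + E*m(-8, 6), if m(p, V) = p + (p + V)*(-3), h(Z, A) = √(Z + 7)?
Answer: 100 - 2*√11 ≈ 93.367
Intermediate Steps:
h(Z, A) = √(7 + Z)
E = √11 (E = √(7 + 4) = √11 ≈ 3.3166)
m(p, V) = -3*V - 2*p (m(p, V) = p + (V + p)*(-3) = p + (-3*V - 3*p) = -3*V - 2*p)
100 + E*m(-8, 6) = 100 + √11*(-3*6 - 2*(-8)) = 100 + √11*(-18 + 16) = 100 + √11*(-2) = 100 - 2*√11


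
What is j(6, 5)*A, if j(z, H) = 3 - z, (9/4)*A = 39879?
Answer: -53172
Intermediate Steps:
A = 17724 (A = (4/9)*39879 = 17724)
j(6, 5)*A = (3 - 1*6)*17724 = (3 - 6)*17724 = -3*17724 = -53172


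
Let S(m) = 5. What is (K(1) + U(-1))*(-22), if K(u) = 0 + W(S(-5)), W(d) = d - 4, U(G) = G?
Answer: 0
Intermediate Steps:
W(d) = -4 + d
K(u) = 1 (K(u) = 0 + (-4 + 5) = 0 + 1 = 1)
(K(1) + U(-1))*(-22) = (1 - 1)*(-22) = 0*(-22) = 0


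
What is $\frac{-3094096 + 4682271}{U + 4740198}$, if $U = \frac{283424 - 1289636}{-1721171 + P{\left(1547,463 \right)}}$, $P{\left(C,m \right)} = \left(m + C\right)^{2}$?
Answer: $\frac{736573012915}{2198436320346} \approx 0.33504$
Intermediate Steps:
$P{\left(C,m \right)} = \left(C + m\right)^{2}$
$U = - \frac{1006212}{2318929}$ ($U = \frac{283424 - 1289636}{-1721171 + \left(1547 + 463\right)^{2}} = - \frac{1006212}{-1721171 + 2010^{2}} = - \frac{1006212}{-1721171 + 4040100} = - \frac{1006212}{2318929} \approx -0.43391$)
$\frac{-3094096 + 4682271}{U + 4740198} = \frac{-3094096 + 4682271}{- \frac{1006212}{2318929} + 4740198} = \frac{1588175}{\frac{10992181601730}{2318929}} = 1588175 \cdot \frac{2318929}{10992181601730} = \frac{736573012915}{2198436320346}$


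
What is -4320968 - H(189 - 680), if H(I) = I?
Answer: -4320477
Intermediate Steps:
-4320968 - H(189 - 680) = -4320968 - (189 - 680) = -4320968 - 1*(-491) = -4320968 + 491 = -4320477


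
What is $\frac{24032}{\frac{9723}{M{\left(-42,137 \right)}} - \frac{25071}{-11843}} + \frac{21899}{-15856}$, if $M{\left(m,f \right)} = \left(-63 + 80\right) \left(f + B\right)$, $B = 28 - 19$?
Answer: $\frac{11196864488506603}{2812469273616} \approx 3981.2$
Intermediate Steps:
$B = 9$ ($B = 28 - 19 = 9$)
$M{\left(m,f \right)} = 153 + 17 f$ ($M{\left(m,f \right)} = \left(-63 + 80\right) \left(f + 9\right) = 17 \left(9 + f\right) = 153 + 17 f$)
$\frac{24032}{\frac{9723}{M{\left(-42,137 \right)}} - \frac{25071}{-11843}} + \frac{21899}{-15856} = \frac{24032}{\frac{9723}{153 + 17 \cdot 137} - \frac{25071}{-11843}} + \frac{21899}{-15856} = \frac{24032}{\frac{9723}{153 + 2329} - - \frac{25071}{11843}} + 21899 \left(- \frac{1}{15856}\right) = \frac{24032}{\frac{9723}{2482} + \frac{25071}{11843}} - \frac{21899}{15856} = \frac{24032}{\frac{177375711}{29394326}} - \frac{21899}{15856} = 24032 \cdot \frac{29394326}{177375711} - \frac{21899}{15856} = \frac{706404442432}{177375711} - \frac{21899}{15856} = \frac{11196864488506603}{2812469273616}$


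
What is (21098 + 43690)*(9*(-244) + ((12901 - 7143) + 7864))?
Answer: 740267688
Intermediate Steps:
(21098 + 43690)*(9*(-244) + ((12901 - 7143) + 7864)) = 64788*(-2196 + (5758 + 7864)) = 64788*(-2196 + 13622) = 64788*11426 = 740267688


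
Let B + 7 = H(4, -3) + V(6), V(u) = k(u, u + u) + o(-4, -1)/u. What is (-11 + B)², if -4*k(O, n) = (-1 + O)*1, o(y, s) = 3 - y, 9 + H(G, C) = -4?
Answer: 139129/144 ≈ 966.17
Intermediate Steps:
H(G, C) = -13 (H(G, C) = -9 - 4 = -13)
k(O, n) = ¼ - O/4 (k(O, n) = -(-1 + O)/4 = ¼ - O/4)
V(u) = ¼ + 7/u - u/4 (V(u) = (¼ - u/4) + (3 - 1*(-4))/u = (¼ - u/4) + (3 + 4)/u = (¼ - u/4) + 7/u = ¼ + 7/u - u/4)
B = -241/12 (B = -7 + (-13 + (¼)*(28 + 6*(1 - 1*6))/6) = -7 + (-13 + (¼)*(⅙)*(28 + 6*(1 - 6))) = -7 + (-13 + (¼)*(⅙)*(28 + 6*(-5))) = -7 + (-13 + (¼)*(⅙)*(28 - 30)) = -7 + (-13 + (¼)*(⅙)*(-2)) = -7 + (-13 - 1/12) = -7 - 157/12 = -241/12 ≈ -20.083)
(-11 + B)² = (-11 - 241/12)² = (-373/12)² = 139129/144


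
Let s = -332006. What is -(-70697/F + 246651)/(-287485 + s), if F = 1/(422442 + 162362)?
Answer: -41343641737/619491 ≈ -66738.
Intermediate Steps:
F = 1/584804 ≈ 1.7100e-6
-(-70697/F + 246651)/(-287485 + s) = -(-70697/1/584804 + 246651)/(-287485 - 332006) = -(-70697*584804 + 246651)/(-619491) = -(-41343888388 + 246651)*(-1)/619491 = -(-41343641737)*(-1)/619491 = -1*41343641737/619491 = -41343641737/619491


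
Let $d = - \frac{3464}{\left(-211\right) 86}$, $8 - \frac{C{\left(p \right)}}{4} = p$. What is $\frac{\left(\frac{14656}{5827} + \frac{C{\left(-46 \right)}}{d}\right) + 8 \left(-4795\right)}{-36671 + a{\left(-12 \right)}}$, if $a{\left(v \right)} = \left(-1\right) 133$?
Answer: $\frac{46962266339}{46429920582} \approx 1.0115$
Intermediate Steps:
$C{\left(p \right)} = 32 - 4 p$
$d = \frac{1732}{9073}$ ($d = - \frac{3464}{-18146} = \left(-3464\right) \left(- \frac{1}{18146}\right) = \frac{1732}{9073} \approx 0.1909$)
$a{\left(v \right)} = -133$
$\frac{\left(\frac{14656}{5827} + \frac{C{\left(-46 \right)}}{d}\right) + 8 \left(-4795\right)}{-36671 + a{\left(-12 \right)}} = \frac{\left(\frac{14656}{5827} + \frac{32 - -184}{\frac{1732}{9073}}\right) + 8 \left(-4795\right)}{-36671 - 133} = \frac{\left(14656 \cdot \frac{1}{5827} + \left(32 + 184\right) \frac{9073}{1732}\right) - 38360}{-36804} = \left(\left(\frac{14656}{5827} + 216 \cdot \frac{9073}{1732}\right) - 38360\right) \left(- \frac{1}{36804}\right) = \left(\left(\frac{14656}{5827} + \frac{489942}{433}\right) - 38360\right) \left(- \frac{1}{36804}\right) = \left(\frac{2861238082}{2523091} - 38360\right) \left(- \frac{1}{36804}\right) = \left(- \frac{93924532678}{2523091}\right) \left(- \frac{1}{36804}\right) = \frac{46962266339}{46429920582}$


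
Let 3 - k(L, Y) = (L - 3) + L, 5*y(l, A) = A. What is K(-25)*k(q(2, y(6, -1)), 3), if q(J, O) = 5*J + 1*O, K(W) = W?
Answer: 340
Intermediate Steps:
y(l, A) = A/5
q(J, O) = O + 5*J (q(J, O) = 5*J + O = O + 5*J)
k(L, Y) = 6 - 2*L (k(L, Y) = 3 - ((L - 3) + L) = 3 - ((-3 + L) + L) = 3 - (-3 + 2*L) = 3 + (3 - 2*L) = 6 - 2*L)
K(-25)*k(q(2, y(6, -1)), 3) = -25*(6 - 2*((⅕)*(-1) + 5*2)) = -25*(6 - 2*(-⅕ + 10)) = -25*(6 - 2*49/5) = -25*(6 - 98/5) = -25*(-68/5) = 340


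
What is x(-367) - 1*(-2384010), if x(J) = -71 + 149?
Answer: 2384088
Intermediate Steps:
x(J) = 78
x(-367) - 1*(-2384010) = 78 - 1*(-2384010) = 78 + 2384010 = 2384088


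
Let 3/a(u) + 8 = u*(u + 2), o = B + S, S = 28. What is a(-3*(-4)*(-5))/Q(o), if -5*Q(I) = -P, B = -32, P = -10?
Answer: -3/6944 ≈ -0.00043203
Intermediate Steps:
o = -4 (o = -32 + 28 = -4)
Q(I) = -2 (Q(I) = -(-1)*(-10)/5 = -⅕*10 = -2)
a(u) = 3/(-8 + u*(2 + u)) (a(u) = 3/(-8 + u*(u + 2)) = 3/(-8 + u*(2 + u)))
a(-3*(-4)*(-5))/Q(o) = (3/(-8 + (-3*(-4)*(-5))² + 2*(-3*(-4)*(-5))))/(-2) = (3/(-8 + (12*(-5))² + 2*(12*(-5))))*(-½) = (3/(-8 + (-60)² + 2*(-60)))*(-½) = (3/(-8 + 3600 - 120))*(-½) = (3/3472)*(-½) = -3/6944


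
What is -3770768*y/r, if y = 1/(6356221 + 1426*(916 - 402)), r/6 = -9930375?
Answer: 1885384/211194796483125 ≈ 8.9272e-9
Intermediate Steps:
r = -59582250 (r = 6*(-9930375) = -59582250)
y = 1/7089185 (y = 1/(6356221 + 1426*514) = 1/(6356221 + 732964) = 1/7089185 ≈ 1.4106e-7)
-3770768*y/r = -3770768/((-59582250/1/7089185)) = -3770768/((-59582250*7089185)) = -3770768/(-422389592966250) = -3770768*(-1/422389592966250) = 1885384/211194796483125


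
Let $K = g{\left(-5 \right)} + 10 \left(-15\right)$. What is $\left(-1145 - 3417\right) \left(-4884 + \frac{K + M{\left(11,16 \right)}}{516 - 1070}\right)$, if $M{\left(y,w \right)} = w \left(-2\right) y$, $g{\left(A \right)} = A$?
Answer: $\frac{6170627349}{277} \approx 2.2277 \cdot 10^{7}$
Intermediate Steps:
$K = -155$ ($K = -5 + 10 \left(-15\right) = -5 - 150 = -155$)
$M{\left(y,w \right)} = - 2 w y$
$\left(-1145 - 3417\right) \left(-4884 + \frac{K + M{\left(11,16 \right)}}{516 - 1070}\right) = \left(-1145 - 3417\right) \left(-4884 + \frac{-155 - 32 \cdot 11}{516 - 1070}\right) = - 4562 \left(-4884 + \frac{-155 - 352}{-554}\right) = - 4562 \left(-4884 - - \frac{507}{554}\right) = - 4562 \left(-4884 + \frac{507}{554}\right) = \left(-4562\right) \left(- \frac{2705229}{554}\right) = \frac{6170627349}{277}$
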